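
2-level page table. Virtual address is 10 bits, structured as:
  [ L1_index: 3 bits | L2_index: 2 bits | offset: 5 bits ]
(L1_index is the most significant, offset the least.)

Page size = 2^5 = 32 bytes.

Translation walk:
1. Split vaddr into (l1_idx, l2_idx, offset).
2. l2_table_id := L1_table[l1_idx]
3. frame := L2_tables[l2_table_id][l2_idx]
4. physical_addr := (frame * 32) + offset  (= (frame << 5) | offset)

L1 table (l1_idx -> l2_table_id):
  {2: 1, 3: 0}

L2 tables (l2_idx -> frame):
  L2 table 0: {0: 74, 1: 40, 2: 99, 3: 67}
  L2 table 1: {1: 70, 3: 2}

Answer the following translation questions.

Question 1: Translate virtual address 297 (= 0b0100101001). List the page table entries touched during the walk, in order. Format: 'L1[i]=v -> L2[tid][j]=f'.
vaddr = 297 = 0b0100101001
Split: l1_idx=2, l2_idx=1, offset=9

Answer: L1[2]=1 -> L2[1][1]=70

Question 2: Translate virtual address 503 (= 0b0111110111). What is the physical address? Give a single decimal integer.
vaddr = 503 = 0b0111110111
Split: l1_idx=3, l2_idx=3, offset=23
L1[3] = 0
L2[0][3] = 67
paddr = 67 * 32 + 23 = 2167

Answer: 2167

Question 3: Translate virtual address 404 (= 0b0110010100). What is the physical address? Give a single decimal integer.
vaddr = 404 = 0b0110010100
Split: l1_idx=3, l2_idx=0, offset=20
L1[3] = 0
L2[0][0] = 74
paddr = 74 * 32 + 20 = 2388

Answer: 2388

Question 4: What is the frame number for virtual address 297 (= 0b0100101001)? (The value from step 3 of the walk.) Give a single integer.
Answer: 70

Derivation:
vaddr = 297: l1_idx=2, l2_idx=1
L1[2] = 1; L2[1][1] = 70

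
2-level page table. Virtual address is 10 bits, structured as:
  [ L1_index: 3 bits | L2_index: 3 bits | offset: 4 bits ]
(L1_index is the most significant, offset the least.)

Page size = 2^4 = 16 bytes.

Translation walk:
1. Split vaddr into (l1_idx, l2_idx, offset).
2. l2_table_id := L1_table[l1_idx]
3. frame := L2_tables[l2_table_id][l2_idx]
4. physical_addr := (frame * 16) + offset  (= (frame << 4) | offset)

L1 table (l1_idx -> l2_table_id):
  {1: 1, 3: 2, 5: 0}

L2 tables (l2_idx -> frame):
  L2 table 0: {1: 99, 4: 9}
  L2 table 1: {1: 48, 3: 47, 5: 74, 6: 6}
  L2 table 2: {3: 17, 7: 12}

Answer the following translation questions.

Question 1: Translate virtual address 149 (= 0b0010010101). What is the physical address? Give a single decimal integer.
Answer: 773

Derivation:
vaddr = 149 = 0b0010010101
Split: l1_idx=1, l2_idx=1, offset=5
L1[1] = 1
L2[1][1] = 48
paddr = 48 * 16 + 5 = 773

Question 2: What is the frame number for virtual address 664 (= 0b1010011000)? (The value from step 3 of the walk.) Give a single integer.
vaddr = 664: l1_idx=5, l2_idx=1
L1[5] = 0; L2[0][1] = 99

Answer: 99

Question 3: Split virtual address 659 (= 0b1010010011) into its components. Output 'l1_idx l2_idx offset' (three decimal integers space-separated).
vaddr = 659 = 0b1010010011
  top 3 bits -> l1_idx = 5
  next 3 bits -> l2_idx = 1
  bottom 4 bits -> offset = 3

Answer: 5 1 3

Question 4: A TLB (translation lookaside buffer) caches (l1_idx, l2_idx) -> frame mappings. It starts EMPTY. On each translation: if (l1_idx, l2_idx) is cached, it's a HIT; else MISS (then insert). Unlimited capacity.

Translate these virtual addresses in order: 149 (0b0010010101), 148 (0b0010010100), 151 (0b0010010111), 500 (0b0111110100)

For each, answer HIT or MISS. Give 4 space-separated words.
Answer: MISS HIT HIT MISS

Derivation:
vaddr=149: (1,1) not in TLB -> MISS, insert
vaddr=148: (1,1) in TLB -> HIT
vaddr=151: (1,1) in TLB -> HIT
vaddr=500: (3,7) not in TLB -> MISS, insert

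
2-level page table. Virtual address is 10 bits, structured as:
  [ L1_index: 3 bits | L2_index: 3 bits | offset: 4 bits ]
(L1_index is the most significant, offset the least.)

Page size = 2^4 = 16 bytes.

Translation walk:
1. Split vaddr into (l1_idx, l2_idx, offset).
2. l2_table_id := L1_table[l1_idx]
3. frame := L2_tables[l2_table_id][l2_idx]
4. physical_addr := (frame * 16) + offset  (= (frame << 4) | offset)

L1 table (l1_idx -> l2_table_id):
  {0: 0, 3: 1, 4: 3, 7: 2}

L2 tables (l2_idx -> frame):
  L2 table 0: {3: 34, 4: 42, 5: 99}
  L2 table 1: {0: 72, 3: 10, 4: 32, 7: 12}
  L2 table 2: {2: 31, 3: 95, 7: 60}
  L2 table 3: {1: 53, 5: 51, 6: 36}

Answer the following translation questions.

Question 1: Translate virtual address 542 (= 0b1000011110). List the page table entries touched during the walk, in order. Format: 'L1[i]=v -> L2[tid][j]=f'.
Answer: L1[4]=3 -> L2[3][1]=53

Derivation:
vaddr = 542 = 0b1000011110
Split: l1_idx=4, l2_idx=1, offset=14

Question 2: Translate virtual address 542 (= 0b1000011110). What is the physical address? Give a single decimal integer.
vaddr = 542 = 0b1000011110
Split: l1_idx=4, l2_idx=1, offset=14
L1[4] = 3
L2[3][1] = 53
paddr = 53 * 16 + 14 = 862

Answer: 862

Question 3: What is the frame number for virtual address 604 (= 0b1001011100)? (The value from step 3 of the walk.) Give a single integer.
Answer: 51

Derivation:
vaddr = 604: l1_idx=4, l2_idx=5
L1[4] = 3; L2[3][5] = 51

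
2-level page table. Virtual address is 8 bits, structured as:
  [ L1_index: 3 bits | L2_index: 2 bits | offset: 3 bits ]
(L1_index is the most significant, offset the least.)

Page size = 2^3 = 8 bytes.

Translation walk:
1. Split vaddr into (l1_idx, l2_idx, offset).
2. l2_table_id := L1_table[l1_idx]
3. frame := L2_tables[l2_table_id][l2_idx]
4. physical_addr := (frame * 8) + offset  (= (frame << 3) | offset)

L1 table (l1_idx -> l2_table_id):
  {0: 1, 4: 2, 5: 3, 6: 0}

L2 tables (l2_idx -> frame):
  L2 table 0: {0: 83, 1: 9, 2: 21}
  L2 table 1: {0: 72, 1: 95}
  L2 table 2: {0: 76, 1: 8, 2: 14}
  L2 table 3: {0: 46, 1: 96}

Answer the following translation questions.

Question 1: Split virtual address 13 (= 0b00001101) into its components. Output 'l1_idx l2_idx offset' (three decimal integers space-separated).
Answer: 0 1 5

Derivation:
vaddr = 13 = 0b00001101
  top 3 bits -> l1_idx = 0
  next 2 bits -> l2_idx = 1
  bottom 3 bits -> offset = 5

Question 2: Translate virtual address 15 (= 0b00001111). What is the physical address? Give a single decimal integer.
vaddr = 15 = 0b00001111
Split: l1_idx=0, l2_idx=1, offset=7
L1[0] = 1
L2[1][1] = 95
paddr = 95 * 8 + 7 = 767

Answer: 767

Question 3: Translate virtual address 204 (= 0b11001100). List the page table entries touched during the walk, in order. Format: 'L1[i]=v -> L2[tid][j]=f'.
Answer: L1[6]=0 -> L2[0][1]=9

Derivation:
vaddr = 204 = 0b11001100
Split: l1_idx=6, l2_idx=1, offset=4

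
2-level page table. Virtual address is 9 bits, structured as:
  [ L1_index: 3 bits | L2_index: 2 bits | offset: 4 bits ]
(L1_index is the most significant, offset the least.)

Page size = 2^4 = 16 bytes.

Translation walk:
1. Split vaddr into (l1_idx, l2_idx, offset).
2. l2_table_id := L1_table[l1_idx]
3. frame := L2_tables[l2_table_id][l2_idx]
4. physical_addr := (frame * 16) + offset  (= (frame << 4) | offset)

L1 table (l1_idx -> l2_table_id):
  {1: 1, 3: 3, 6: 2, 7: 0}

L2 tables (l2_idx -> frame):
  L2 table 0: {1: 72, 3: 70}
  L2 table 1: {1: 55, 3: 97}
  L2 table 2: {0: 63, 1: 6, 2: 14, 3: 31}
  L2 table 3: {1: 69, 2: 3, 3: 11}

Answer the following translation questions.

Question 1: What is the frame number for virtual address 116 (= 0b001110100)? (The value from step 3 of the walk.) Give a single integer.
Answer: 97

Derivation:
vaddr = 116: l1_idx=1, l2_idx=3
L1[1] = 1; L2[1][3] = 97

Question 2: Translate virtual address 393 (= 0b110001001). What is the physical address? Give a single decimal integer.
Answer: 1017

Derivation:
vaddr = 393 = 0b110001001
Split: l1_idx=6, l2_idx=0, offset=9
L1[6] = 2
L2[2][0] = 63
paddr = 63 * 16 + 9 = 1017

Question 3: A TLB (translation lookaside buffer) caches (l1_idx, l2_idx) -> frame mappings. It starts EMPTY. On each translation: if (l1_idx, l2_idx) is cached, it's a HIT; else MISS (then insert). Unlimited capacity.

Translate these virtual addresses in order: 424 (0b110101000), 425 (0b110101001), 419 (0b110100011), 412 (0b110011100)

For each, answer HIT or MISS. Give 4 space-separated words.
Answer: MISS HIT HIT MISS

Derivation:
vaddr=424: (6,2) not in TLB -> MISS, insert
vaddr=425: (6,2) in TLB -> HIT
vaddr=419: (6,2) in TLB -> HIT
vaddr=412: (6,1) not in TLB -> MISS, insert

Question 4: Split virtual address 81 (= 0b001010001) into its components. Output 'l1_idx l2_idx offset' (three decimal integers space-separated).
Answer: 1 1 1

Derivation:
vaddr = 81 = 0b001010001
  top 3 bits -> l1_idx = 1
  next 2 bits -> l2_idx = 1
  bottom 4 bits -> offset = 1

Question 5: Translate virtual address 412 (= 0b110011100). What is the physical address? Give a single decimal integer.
Answer: 108

Derivation:
vaddr = 412 = 0b110011100
Split: l1_idx=6, l2_idx=1, offset=12
L1[6] = 2
L2[2][1] = 6
paddr = 6 * 16 + 12 = 108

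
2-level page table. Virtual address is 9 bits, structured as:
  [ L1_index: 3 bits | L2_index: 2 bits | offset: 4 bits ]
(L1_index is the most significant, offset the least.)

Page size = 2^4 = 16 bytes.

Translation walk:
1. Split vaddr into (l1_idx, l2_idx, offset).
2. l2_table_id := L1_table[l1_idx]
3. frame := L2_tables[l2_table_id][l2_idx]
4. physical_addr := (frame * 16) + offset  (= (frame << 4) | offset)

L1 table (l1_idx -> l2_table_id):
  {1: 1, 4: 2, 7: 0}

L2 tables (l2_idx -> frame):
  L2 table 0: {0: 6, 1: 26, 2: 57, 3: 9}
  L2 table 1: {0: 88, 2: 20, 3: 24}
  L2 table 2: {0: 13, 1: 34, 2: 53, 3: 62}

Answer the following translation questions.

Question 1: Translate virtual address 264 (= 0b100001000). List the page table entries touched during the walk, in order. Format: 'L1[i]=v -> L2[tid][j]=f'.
vaddr = 264 = 0b100001000
Split: l1_idx=4, l2_idx=0, offset=8

Answer: L1[4]=2 -> L2[2][0]=13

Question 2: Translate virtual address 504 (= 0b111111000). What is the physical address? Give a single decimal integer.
vaddr = 504 = 0b111111000
Split: l1_idx=7, l2_idx=3, offset=8
L1[7] = 0
L2[0][3] = 9
paddr = 9 * 16 + 8 = 152

Answer: 152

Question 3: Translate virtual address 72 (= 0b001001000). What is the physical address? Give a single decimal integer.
Answer: 1416

Derivation:
vaddr = 72 = 0b001001000
Split: l1_idx=1, l2_idx=0, offset=8
L1[1] = 1
L2[1][0] = 88
paddr = 88 * 16 + 8 = 1416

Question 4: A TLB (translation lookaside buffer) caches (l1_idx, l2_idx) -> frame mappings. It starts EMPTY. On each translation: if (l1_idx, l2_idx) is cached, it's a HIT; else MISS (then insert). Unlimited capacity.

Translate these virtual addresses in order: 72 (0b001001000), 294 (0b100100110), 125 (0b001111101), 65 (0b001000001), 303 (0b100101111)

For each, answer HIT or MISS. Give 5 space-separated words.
Answer: MISS MISS MISS HIT HIT

Derivation:
vaddr=72: (1,0) not in TLB -> MISS, insert
vaddr=294: (4,2) not in TLB -> MISS, insert
vaddr=125: (1,3) not in TLB -> MISS, insert
vaddr=65: (1,0) in TLB -> HIT
vaddr=303: (4,2) in TLB -> HIT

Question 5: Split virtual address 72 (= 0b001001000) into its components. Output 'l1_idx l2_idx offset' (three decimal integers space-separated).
vaddr = 72 = 0b001001000
  top 3 bits -> l1_idx = 1
  next 2 bits -> l2_idx = 0
  bottom 4 bits -> offset = 8

Answer: 1 0 8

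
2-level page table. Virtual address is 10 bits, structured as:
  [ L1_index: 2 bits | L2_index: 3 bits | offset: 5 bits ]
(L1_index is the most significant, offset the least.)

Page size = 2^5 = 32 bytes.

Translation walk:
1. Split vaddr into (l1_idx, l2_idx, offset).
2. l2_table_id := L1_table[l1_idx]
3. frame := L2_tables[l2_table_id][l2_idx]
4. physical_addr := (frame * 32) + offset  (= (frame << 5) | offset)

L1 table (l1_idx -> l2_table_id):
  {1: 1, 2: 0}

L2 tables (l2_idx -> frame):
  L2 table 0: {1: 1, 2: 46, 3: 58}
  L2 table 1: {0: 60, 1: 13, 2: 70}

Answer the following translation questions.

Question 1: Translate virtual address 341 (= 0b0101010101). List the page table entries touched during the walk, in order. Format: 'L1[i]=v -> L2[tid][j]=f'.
vaddr = 341 = 0b0101010101
Split: l1_idx=1, l2_idx=2, offset=21

Answer: L1[1]=1 -> L2[1][2]=70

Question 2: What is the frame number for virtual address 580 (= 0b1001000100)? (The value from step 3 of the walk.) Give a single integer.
Answer: 46

Derivation:
vaddr = 580: l1_idx=2, l2_idx=2
L1[2] = 0; L2[0][2] = 46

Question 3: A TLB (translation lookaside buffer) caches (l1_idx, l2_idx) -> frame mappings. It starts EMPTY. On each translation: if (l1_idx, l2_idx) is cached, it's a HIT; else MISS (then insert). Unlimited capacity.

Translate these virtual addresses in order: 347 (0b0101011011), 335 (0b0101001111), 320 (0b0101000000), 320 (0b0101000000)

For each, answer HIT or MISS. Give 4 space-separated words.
vaddr=347: (1,2) not in TLB -> MISS, insert
vaddr=335: (1,2) in TLB -> HIT
vaddr=320: (1,2) in TLB -> HIT
vaddr=320: (1,2) in TLB -> HIT

Answer: MISS HIT HIT HIT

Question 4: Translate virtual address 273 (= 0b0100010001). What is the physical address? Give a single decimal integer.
Answer: 1937

Derivation:
vaddr = 273 = 0b0100010001
Split: l1_idx=1, l2_idx=0, offset=17
L1[1] = 1
L2[1][0] = 60
paddr = 60 * 32 + 17 = 1937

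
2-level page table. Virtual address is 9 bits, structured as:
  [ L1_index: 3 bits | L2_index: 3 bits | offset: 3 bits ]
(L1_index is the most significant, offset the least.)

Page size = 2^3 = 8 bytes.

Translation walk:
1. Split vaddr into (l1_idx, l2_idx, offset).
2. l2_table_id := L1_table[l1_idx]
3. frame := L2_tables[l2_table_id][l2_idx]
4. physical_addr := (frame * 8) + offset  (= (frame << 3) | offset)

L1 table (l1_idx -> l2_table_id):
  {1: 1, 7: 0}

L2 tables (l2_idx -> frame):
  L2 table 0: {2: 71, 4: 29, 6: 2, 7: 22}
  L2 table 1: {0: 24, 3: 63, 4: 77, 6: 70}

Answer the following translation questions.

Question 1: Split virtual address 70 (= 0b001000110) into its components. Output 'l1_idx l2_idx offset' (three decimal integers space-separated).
Answer: 1 0 6

Derivation:
vaddr = 70 = 0b001000110
  top 3 bits -> l1_idx = 1
  next 3 bits -> l2_idx = 0
  bottom 3 bits -> offset = 6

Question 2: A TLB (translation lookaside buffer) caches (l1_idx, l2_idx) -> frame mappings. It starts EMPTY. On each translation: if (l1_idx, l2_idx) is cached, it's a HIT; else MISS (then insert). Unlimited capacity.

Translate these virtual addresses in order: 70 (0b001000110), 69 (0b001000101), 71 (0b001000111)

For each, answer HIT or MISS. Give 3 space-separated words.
vaddr=70: (1,0) not in TLB -> MISS, insert
vaddr=69: (1,0) in TLB -> HIT
vaddr=71: (1,0) in TLB -> HIT

Answer: MISS HIT HIT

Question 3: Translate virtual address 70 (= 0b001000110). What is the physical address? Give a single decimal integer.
vaddr = 70 = 0b001000110
Split: l1_idx=1, l2_idx=0, offset=6
L1[1] = 1
L2[1][0] = 24
paddr = 24 * 8 + 6 = 198

Answer: 198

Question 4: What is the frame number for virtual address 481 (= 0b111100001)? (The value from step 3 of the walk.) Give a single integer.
vaddr = 481: l1_idx=7, l2_idx=4
L1[7] = 0; L2[0][4] = 29

Answer: 29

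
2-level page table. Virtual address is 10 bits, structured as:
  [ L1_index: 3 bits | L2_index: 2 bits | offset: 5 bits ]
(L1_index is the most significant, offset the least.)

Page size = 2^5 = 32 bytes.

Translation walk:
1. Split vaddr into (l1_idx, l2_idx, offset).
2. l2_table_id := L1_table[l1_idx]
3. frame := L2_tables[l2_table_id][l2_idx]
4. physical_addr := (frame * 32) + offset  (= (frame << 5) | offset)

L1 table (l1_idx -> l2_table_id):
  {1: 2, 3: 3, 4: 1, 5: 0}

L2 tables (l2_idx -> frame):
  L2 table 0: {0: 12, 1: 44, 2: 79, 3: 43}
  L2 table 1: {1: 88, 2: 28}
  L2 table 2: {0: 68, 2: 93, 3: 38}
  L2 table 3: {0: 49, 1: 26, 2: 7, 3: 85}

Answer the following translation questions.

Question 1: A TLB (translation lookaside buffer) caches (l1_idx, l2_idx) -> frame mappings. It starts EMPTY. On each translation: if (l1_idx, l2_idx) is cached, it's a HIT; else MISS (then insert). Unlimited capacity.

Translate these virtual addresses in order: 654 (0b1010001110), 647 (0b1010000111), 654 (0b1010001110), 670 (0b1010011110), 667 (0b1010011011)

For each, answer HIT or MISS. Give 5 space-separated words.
vaddr=654: (5,0) not in TLB -> MISS, insert
vaddr=647: (5,0) in TLB -> HIT
vaddr=654: (5,0) in TLB -> HIT
vaddr=670: (5,0) in TLB -> HIT
vaddr=667: (5,0) in TLB -> HIT

Answer: MISS HIT HIT HIT HIT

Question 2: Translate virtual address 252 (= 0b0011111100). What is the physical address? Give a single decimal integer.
Answer: 1244

Derivation:
vaddr = 252 = 0b0011111100
Split: l1_idx=1, l2_idx=3, offset=28
L1[1] = 2
L2[2][3] = 38
paddr = 38 * 32 + 28 = 1244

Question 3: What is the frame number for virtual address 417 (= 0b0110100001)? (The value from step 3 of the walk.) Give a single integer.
vaddr = 417: l1_idx=3, l2_idx=1
L1[3] = 3; L2[3][1] = 26

Answer: 26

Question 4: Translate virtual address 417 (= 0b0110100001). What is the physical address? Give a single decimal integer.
Answer: 833

Derivation:
vaddr = 417 = 0b0110100001
Split: l1_idx=3, l2_idx=1, offset=1
L1[3] = 3
L2[3][1] = 26
paddr = 26 * 32 + 1 = 833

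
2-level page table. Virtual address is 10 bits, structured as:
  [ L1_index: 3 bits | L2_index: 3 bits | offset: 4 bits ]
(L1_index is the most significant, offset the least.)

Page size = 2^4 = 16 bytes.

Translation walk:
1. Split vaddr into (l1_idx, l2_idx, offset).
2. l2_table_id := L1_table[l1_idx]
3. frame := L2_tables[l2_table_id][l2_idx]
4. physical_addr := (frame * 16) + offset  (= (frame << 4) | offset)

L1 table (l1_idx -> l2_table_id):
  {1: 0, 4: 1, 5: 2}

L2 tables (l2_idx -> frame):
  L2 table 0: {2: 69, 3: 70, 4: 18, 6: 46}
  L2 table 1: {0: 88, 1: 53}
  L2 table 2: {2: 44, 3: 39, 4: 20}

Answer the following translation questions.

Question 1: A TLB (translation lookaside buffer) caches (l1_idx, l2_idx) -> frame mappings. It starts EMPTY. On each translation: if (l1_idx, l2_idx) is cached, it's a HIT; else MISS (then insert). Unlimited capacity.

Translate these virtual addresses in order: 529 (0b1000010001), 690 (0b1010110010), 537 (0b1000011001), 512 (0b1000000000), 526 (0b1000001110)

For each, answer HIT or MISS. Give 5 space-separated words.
Answer: MISS MISS HIT MISS HIT

Derivation:
vaddr=529: (4,1) not in TLB -> MISS, insert
vaddr=690: (5,3) not in TLB -> MISS, insert
vaddr=537: (4,1) in TLB -> HIT
vaddr=512: (4,0) not in TLB -> MISS, insert
vaddr=526: (4,0) in TLB -> HIT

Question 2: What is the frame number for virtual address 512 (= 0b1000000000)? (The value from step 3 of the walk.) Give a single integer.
vaddr = 512: l1_idx=4, l2_idx=0
L1[4] = 1; L2[1][0] = 88

Answer: 88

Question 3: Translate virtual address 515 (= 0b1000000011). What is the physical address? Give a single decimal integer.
Answer: 1411

Derivation:
vaddr = 515 = 0b1000000011
Split: l1_idx=4, l2_idx=0, offset=3
L1[4] = 1
L2[1][0] = 88
paddr = 88 * 16 + 3 = 1411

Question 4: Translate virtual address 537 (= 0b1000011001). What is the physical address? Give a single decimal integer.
Answer: 857

Derivation:
vaddr = 537 = 0b1000011001
Split: l1_idx=4, l2_idx=1, offset=9
L1[4] = 1
L2[1][1] = 53
paddr = 53 * 16 + 9 = 857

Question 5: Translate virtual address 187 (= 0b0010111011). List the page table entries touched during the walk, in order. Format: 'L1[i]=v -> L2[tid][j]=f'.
vaddr = 187 = 0b0010111011
Split: l1_idx=1, l2_idx=3, offset=11

Answer: L1[1]=0 -> L2[0][3]=70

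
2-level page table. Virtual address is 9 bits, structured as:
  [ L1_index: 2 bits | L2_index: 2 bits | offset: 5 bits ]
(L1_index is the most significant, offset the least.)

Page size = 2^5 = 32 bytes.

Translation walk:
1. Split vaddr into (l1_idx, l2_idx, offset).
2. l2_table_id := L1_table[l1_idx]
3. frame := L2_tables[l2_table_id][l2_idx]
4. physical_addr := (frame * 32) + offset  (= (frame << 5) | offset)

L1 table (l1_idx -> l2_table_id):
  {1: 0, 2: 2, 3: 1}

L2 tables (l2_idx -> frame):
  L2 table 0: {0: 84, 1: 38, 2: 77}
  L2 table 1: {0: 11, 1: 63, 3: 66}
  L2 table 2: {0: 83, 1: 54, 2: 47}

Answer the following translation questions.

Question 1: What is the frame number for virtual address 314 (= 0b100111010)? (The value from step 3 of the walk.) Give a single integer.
vaddr = 314: l1_idx=2, l2_idx=1
L1[2] = 2; L2[2][1] = 54

Answer: 54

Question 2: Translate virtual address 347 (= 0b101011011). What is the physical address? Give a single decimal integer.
vaddr = 347 = 0b101011011
Split: l1_idx=2, l2_idx=2, offset=27
L1[2] = 2
L2[2][2] = 47
paddr = 47 * 32 + 27 = 1531

Answer: 1531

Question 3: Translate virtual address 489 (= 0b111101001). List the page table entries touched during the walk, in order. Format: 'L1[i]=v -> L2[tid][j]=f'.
Answer: L1[3]=1 -> L2[1][3]=66

Derivation:
vaddr = 489 = 0b111101001
Split: l1_idx=3, l2_idx=3, offset=9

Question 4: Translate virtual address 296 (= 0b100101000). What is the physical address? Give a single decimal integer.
Answer: 1736

Derivation:
vaddr = 296 = 0b100101000
Split: l1_idx=2, l2_idx=1, offset=8
L1[2] = 2
L2[2][1] = 54
paddr = 54 * 32 + 8 = 1736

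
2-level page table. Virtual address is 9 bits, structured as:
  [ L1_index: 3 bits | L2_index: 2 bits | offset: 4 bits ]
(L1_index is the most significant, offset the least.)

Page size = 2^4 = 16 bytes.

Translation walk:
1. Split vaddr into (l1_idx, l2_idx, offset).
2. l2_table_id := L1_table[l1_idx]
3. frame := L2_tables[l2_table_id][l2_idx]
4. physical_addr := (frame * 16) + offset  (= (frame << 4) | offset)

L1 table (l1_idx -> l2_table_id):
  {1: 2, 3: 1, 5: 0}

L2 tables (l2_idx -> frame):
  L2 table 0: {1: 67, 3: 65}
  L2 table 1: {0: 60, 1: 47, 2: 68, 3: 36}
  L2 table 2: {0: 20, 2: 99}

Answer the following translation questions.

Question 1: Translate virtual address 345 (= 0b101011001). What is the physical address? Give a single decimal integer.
vaddr = 345 = 0b101011001
Split: l1_idx=5, l2_idx=1, offset=9
L1[5] = 0
L2[0][1] = 67
paddr = 67 * 16 + 9 = 1081

Answer: 1081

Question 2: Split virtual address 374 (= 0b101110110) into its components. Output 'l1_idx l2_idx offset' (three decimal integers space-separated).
Answer: 5 3 6

Derivation:
vaddr = 374 = 0b101110110
  top 3 bits -> l1_idx = 5
  next 2 bits -> l2_idx = 3
  bottom 4 bits -> offset = 6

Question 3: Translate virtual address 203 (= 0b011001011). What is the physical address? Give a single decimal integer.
vaddr = 203 = 0b011001011
Split: l1_idx=3, l2_idx=0, offset=11
L1[3] = 1
L2[1][0] = 60
paddr = 60 * 16 + 11 = 971

Answer: 971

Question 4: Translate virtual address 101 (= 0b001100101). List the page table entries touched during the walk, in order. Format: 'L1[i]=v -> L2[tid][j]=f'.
vaddr = 101 = 0b001100101
Split: l1_idx=1, l2_idx=2, offset=5

Answer: L1[1]=2 -> L2[2][2]=99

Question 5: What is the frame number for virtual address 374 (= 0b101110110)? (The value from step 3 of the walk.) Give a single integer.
Answer: 65

Derivation:
vaddr = 374: l1_idx=5, l2_idx=3
L1[5] = 0; L2[0][3] = 65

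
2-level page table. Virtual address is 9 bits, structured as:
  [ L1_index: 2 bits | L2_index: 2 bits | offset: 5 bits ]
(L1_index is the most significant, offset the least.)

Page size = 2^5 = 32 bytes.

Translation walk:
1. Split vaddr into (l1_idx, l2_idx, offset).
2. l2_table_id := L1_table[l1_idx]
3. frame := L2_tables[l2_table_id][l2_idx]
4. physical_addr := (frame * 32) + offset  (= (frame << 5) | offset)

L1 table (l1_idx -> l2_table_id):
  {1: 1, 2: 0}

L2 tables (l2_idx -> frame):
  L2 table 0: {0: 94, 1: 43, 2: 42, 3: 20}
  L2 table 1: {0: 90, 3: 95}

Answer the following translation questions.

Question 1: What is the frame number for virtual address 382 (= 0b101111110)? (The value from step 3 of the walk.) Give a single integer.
Answer: 20

Derivation:
vaddr = 382: l1_idx=2, l2_idx=3
L1[2] = 0; L2[0][3] = 20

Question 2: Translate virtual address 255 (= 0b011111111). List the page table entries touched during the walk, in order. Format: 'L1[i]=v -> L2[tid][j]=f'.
Answer: L1[1]=1 -> L2[1][3]=95

Derivation:
vaddr = 255 = 0b011111111
Split: l1_idx=1, l2_idx=3, offset=31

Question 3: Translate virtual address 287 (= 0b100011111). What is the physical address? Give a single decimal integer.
Answer: 3039

Derivation:
vaddr = 287 = 0b100011111
Split: l1_idx=2, l2_idx=0, offset=31
L1[2] = 0
L2[0][0] = 94
paddr = 94 * 32 + 31 = 3039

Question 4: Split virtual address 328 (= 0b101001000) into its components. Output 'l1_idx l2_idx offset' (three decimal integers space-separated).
vaddr = 328 = 0b101001000
  top 2 bits -> l1_idx = 2
  next 2 bits -> l2_idx = 2
  bottom 5 bits -> offset = 8

Answer: 2 2 8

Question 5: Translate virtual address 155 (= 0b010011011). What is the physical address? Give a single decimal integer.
Answer: 2907

Derivation:
vaddr = 155 = 0b010011011
Split: l1_idx=1, l2_idx=0, offset=27
L1[1] = 1
L2[1][0] = 90
paddr = 90 * 32 + 27 = 2907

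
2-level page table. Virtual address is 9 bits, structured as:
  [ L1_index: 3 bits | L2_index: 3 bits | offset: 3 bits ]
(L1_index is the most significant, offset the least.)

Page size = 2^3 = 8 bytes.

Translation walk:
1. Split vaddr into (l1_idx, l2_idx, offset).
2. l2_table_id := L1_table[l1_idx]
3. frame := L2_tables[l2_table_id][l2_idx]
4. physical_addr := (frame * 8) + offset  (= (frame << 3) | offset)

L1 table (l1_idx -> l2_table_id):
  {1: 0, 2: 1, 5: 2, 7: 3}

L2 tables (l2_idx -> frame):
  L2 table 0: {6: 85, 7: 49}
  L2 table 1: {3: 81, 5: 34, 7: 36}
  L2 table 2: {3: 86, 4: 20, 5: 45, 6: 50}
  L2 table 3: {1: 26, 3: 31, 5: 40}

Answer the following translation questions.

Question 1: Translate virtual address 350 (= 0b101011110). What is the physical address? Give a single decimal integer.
vaddr = 350 = 0b101011110
Split: l1_idx=5, l2_idx=3, offset=6
L1[5] = 2
L2[2][3] = 86
paddr = 86 * 8 + 6 = 694

Answer: 694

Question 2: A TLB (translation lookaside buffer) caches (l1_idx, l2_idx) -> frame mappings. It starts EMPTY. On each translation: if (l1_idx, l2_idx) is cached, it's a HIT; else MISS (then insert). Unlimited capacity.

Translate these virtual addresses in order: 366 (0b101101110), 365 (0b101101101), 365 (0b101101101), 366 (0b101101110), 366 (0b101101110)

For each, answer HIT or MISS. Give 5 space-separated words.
Answer: MISS HIT HIT HIT HIT

Derivation:
vaddr=366: (5,5) not in TLB -> MISS, insert
vaddr=365: (5,5) in TLB -> HIT
vaddr=365: (5,5) in TLB -> HIT
vaddr=366: (5,5) in TLB -> HIT
vaddr=366: (5,5) in TLB -> HIT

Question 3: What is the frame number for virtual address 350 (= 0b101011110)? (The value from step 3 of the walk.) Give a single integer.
Answer: 86

Derivation:
vaddr = 350: l1_idx=5, l2_idx=3
L1[5] = 2; L2[2][3] = 86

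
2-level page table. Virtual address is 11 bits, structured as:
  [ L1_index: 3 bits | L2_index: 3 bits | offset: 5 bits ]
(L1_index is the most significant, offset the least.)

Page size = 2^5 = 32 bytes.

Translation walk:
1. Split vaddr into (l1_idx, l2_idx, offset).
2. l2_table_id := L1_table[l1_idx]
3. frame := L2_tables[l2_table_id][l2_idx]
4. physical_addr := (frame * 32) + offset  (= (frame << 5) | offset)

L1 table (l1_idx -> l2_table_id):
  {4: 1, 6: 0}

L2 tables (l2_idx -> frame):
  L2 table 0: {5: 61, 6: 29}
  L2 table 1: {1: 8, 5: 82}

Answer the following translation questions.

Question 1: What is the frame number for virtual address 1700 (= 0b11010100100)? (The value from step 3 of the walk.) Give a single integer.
Answer: 61

Derivation:
vaddr = 1700: l1_idx=6, l2_idx=5
L1[6] = 0; L2[0][5] = 61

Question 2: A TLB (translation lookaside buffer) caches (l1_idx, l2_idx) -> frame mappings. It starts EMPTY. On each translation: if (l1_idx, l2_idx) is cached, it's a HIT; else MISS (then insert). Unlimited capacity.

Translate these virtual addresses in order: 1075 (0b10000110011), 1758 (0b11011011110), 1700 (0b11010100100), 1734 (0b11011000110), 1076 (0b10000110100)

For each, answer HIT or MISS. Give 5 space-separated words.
Answer: MISS MISS MISS HIT HIT

Derivation:
vaddr=1075: (4,1) not in TLB -> MISS, insert
vaddr=1758: (6,6) not in TLB -> MISS, insert
vaddr=1700: (6,5) not in TLB -> MISS, insert
vaddr=1734: (6,6) in TLB -> HIT
vaddr=1076: (4,1) in TLB -> HIT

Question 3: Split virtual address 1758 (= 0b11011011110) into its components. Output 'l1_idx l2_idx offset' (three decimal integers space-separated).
vaddr = 1758 = 0b11011011110
  top 3 bits -> l1_idx = 6
  next 3 bits -> l2_idx = 6
  bottom 5 bits -> offset = 30

Answer: 6 6 30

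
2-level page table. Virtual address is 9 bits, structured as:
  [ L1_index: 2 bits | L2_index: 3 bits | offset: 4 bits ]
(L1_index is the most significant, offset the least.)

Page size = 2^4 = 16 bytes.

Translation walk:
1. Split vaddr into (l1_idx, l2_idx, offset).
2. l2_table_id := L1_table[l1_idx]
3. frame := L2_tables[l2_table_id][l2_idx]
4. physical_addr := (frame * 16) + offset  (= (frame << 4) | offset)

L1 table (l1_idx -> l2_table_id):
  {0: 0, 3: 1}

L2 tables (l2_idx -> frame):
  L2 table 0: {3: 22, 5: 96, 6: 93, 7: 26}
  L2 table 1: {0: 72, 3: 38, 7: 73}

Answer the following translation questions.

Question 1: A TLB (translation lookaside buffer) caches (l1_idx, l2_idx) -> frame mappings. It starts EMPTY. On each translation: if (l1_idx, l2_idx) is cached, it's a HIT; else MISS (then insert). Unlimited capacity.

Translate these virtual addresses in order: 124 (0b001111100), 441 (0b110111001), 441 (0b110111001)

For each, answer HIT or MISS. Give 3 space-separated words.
vaddr=124: (0,7) not in TLB -> MISS, insert
vaddr=441: (3,3) not in TLB -> MISS, insert
vaddr=441: (3,3) in TLB -> HIT

Answer: MISS MISS HIT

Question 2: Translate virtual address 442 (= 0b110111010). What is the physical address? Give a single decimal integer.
Answer: 618

Derivation:
vaddr = 442 = 0b110111010
Split: l1_idx=3, l2_idx=3, offset=10
L1[3] = 1
L2[1][3] = 38
paddr = 38 * 16 + 10 = 618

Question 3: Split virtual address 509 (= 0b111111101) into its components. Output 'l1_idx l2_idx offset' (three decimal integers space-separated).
Answer: 3 7 13

Derivation:
vaddr = 509 = 0b111111101
  top 2 bits -> l1_idx = 3
  next 3 bits -> l2_idx = 7
  bottom 4 bits -> offset = 13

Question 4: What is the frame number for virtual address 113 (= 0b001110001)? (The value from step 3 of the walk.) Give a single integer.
Answer: 26

Derivation:
vaddr = 113: l1_idx=0, l2_idx=7
L1[0] = 0; L2[0][7] = 26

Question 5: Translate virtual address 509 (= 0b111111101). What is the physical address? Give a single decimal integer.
Answer: 1181

Derivation:
vaddr = 509 = 0b111111101
Split: l1_idx=3, l2_idx=7, offset=13
L1[3] = 1
L2[1][7] = 73
paddr = 73 * 16 + 13 = 1181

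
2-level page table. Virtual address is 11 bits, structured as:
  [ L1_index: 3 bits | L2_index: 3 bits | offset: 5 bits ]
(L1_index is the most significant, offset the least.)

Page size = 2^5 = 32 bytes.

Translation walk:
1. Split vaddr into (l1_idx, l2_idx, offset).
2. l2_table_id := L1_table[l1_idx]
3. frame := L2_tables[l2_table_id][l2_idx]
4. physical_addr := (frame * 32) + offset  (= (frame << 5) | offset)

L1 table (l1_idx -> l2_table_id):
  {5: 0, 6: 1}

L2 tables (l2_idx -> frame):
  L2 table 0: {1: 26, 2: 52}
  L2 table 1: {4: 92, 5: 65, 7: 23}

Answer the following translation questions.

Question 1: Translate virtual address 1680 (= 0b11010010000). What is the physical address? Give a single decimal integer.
Answer: 2960

Derivation:
vaddr = 1680 = 0b11010010000
Split: l1_idx=6, l2_idx=4, offset=16
L1[6] = 1
L2[1][4] = 92
paddr = 92 * 32 + 16 = 2960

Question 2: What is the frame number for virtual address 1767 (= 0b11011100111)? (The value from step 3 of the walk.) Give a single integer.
vaddr = 1767: l1_idx=6, l2_idx=7
L1[6] = 1; L2[1][7] = 23

Answer: 23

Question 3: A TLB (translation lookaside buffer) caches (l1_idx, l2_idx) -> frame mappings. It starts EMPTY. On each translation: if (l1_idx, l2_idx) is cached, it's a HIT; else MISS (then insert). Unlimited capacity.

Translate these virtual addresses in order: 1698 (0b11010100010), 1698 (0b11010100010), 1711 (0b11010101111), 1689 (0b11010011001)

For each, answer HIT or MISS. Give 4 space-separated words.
Answer: MISS HIT HIT MISS

Derivation:
vaddr=1698: (6,5) not in TLB -> MISS, insert
vaddr=1698: (6,5) in TLB -> HIT
vaddr=1711: (6,5) in TLB -> HIT
vaddr=1689: (6,4) not in TLB -> MISS, insert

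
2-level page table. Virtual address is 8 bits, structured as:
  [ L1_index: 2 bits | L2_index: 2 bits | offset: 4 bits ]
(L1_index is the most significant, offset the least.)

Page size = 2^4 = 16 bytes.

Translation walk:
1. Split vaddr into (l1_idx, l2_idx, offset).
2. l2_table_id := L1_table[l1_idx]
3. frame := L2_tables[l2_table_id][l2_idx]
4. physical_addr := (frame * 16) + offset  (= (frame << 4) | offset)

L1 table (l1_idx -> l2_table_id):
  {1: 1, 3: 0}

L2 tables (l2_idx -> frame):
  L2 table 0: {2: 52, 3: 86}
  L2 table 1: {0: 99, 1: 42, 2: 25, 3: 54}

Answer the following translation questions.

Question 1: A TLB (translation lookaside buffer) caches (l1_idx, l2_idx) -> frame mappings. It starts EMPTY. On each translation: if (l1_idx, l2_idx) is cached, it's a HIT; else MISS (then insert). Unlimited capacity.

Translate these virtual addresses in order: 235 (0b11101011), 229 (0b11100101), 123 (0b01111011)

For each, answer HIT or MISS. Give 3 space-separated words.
vaddr=235: (3,2) not in TLB -> MISS, insert
vaddr=229: (3,2) in TLB -> HIT
vaddr=123: (1,3) not in TLB -> MISS, insert

Answer: MISS HIT MISS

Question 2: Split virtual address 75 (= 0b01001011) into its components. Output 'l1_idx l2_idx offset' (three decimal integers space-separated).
vaddr = 75 = 0b01001011
  top 2 bits -> l1_idx = 1
  next 2 bits -> l2_idx = 0
  bottom 4 bits -> offset = 11

Answer: 1 0 11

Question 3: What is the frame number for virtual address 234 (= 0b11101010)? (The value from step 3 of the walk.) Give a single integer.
vaddr = 234: l1_idx=3, l2_idx=2
L1[3] = 0; L2[0][2] = 52

Answer: 52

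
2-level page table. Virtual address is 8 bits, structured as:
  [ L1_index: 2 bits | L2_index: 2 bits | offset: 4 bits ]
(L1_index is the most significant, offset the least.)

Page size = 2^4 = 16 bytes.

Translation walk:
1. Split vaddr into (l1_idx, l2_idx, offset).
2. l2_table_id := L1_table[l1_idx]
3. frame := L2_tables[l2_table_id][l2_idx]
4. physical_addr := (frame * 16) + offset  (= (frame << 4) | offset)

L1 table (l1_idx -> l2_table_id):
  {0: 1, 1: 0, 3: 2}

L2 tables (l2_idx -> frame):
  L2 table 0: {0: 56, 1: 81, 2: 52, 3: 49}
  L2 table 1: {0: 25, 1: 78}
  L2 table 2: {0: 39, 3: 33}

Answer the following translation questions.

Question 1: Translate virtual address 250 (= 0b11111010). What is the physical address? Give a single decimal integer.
Answer: 538

Derivation:
vaddr = 250 = 0b11111010
Split: l1_idx=3, l2_idx=3, offset=10
L1[3] = 2
L2[2][3] = 33
paddr = 33 * 16 + 10 = 538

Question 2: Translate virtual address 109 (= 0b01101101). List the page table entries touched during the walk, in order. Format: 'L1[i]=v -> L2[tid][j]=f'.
vaddr = 109 = 0b01101101
Split: l1_idx=1, l2_idx=2, offset=13

Answer: L1[1]=0 -> L2[0][2]=52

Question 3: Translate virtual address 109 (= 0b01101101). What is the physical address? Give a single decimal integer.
vaddr = 109 = 0b01101101
Split: l1_idx=1, l2_idx=2, offset=13
L1[1] = 0
L2[0][2] = 52
paddr = 52 * 16 + 13 = 845

Answer: 845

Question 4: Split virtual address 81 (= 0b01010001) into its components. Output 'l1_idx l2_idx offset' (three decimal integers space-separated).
Answer: 1 1 1

Derivation:
vaddr = 81 = 0b01010001
  top 2 bits -> l1_idx = 1
  next 2 bits -> l2_idx = 1
  bottom 4 bits -> offset = 1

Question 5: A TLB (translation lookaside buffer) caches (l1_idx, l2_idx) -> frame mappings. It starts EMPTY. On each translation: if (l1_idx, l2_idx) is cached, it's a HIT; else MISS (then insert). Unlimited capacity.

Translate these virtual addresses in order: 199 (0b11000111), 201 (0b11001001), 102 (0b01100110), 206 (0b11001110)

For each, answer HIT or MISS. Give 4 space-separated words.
Answer: MISS HIT MISS HIT

Derivation:
vaddr=199: (3,0) not in TLB -> MISS, insert
vaddr=201: (3,0) in TLB -> HIT
vaddr=102: (1,2) not in TLB -> MISS, insert
vaddr=206: (3,0) in TLB -> HIT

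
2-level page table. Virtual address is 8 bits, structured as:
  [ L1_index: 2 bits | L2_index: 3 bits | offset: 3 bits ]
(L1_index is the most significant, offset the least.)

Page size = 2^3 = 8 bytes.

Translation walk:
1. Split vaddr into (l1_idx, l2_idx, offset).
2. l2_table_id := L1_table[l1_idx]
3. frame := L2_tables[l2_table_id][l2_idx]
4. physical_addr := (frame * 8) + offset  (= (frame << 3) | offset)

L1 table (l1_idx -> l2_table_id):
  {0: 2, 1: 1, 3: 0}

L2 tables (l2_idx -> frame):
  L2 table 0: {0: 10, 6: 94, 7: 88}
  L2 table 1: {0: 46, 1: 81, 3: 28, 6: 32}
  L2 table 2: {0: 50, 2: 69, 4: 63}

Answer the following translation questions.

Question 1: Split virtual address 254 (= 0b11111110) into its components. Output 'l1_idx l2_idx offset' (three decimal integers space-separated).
vaddr = 254 = 0b11111110
  top 2 bits -> l1_idx = 3
  next 3 bits -> l2_idx = 7
  bottom 3 bits -> offset = 6

Answer: 3 7 6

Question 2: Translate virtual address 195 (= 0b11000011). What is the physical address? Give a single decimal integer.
Answer: 83

Derivation:
vaddr = 195 = 0b11000011
Split: l1_idx=3, l2_idx=0, offset=3
L1[3] = 0
L2[0][0] = 10
paddr = 10 * 8 + 3 = 83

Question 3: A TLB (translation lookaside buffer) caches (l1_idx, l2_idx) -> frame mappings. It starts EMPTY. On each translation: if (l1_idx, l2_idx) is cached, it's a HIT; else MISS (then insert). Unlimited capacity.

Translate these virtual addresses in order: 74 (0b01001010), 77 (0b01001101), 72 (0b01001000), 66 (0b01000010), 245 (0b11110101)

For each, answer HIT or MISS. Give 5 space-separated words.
vaddr=74: (1,1) not in TLB -> MISS, insert
vaddr=77: (1,1) in TLB -> HIT
vaddr=72: (1,1) in TLB -> HIT
vaddr=66: (1,0) not in TLB -> MISS, insert
vaddr=245: (3,6) not in TLB -> MISS, insert

Answer: MISS HIT HIT MISS MISS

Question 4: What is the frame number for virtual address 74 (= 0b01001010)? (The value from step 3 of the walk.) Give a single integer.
vaddr = 74: l1_idx=1, l2_idx=1
L1[1] = 1; L2[1][1] = 81

Answer: 81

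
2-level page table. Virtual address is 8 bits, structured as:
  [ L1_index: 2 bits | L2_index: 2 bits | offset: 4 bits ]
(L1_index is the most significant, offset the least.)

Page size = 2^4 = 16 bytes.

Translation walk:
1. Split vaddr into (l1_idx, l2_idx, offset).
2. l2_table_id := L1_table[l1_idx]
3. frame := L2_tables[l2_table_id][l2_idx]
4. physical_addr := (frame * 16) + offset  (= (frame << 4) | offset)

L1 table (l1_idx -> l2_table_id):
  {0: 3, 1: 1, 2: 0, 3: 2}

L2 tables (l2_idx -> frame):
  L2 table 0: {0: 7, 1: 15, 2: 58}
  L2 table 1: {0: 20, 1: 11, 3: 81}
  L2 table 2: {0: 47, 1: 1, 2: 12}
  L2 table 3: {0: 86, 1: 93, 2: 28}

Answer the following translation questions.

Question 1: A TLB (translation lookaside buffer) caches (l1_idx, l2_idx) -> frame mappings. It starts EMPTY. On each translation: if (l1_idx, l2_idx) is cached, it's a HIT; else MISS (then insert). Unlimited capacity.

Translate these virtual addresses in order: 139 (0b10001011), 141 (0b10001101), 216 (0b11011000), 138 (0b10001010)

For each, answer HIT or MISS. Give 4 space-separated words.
vaddr=139: (2,0) not in TLB -> MISS, insert
vaddr=141: (2,0) in TLB -> HIT
vaddr=216: (3,1) not in TLB -> MISS, insert
vaddr=138: (2,0) in TLB -> HIT

Answer: MISS HIT MISS HIT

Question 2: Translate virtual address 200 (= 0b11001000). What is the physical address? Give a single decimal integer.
vaddr = 200 = 0b11001000
Split: l1_idx=3, l2_idx=0, offset=8
L1[3] = 2
L2[2][0] = 47
paddr = 47 * 16 + 8 = 760

Answer: 760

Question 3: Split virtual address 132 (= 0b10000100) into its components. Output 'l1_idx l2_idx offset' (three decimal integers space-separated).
vaddr = 132 = 0b10000100
  top 2 bits -> l1_idx = 2
  next 2 bits -> l2_idx = 0
  bottom 4 bits -> offset = 4

Answer: 2 0 4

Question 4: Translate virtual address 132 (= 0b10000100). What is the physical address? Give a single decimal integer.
vaddr = 132 = 0b10000100
Split: l1_idx=2, l2_idx=0, offset=4
L1[2] = 0
L2[0][0] = 7
paddr = 7 * 16 + 4 = 116

Answer: 116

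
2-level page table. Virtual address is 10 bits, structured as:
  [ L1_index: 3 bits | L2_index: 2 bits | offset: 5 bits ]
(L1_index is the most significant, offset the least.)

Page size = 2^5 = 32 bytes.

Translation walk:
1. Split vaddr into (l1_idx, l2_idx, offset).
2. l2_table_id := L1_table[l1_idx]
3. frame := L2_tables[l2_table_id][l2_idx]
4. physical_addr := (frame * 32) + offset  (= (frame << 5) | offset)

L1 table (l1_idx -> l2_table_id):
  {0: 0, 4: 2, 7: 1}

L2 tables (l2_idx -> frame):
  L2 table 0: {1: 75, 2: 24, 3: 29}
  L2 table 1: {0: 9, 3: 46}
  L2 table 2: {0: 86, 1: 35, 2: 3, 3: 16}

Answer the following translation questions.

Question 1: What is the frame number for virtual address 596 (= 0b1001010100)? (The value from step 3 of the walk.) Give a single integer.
Answer: 3

Derivation:
vaddr = 596: l1_idx=4, l2_idx=2
L1[4] = 2; L2[2][2] = 3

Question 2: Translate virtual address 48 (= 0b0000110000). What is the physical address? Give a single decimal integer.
Answer: 2416

Derivation:
vaddr = 48 = 0b0000110000
Split: l1_idx=0, l2_idx=1, offset=16
L1[0] = 0
L2[0][1] = 75
paddr = 75 * 32 + 16 = 2416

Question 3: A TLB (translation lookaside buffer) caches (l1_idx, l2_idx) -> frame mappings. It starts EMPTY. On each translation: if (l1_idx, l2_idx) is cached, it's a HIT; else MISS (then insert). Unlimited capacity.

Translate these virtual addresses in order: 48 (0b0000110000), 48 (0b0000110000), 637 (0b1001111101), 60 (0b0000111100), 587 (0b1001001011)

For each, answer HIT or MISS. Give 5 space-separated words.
Answer: MISS HIT MISS HIT MISS

Derivation:
vaddr=48: (0,1) not in TLB -> MISS, insert
vaddr=48: (0,1) in TLB -> HIT
vaddr=637: (4,3) not in TLB -> MISS, insert
vaddr=60: (0,1) in TLB -> HIT
vaddr=587: (4,2) not in TLB -> MISS, insert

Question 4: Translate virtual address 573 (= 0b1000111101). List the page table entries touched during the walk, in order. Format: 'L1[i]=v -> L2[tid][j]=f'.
Answer: L1[4]=2 -> L2[2][1]=35

Derivation:
vaddr = 573 = 0b1000111101
Split: l1_idx=4, l2_idx=1, offset=29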